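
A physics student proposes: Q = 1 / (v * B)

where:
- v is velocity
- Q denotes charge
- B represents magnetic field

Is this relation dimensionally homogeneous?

No

v (velocity) has dimensions [L T^-1].
Q (charge) has dimensions [I T].
B (magnetic field) has dimensions [I^-1 M T^-2].

Left side: [I T]
Right side: [I L^-1 M^-1 T^3]

The two sides have different dimensions, so the equation is NOT dimensionally consistent.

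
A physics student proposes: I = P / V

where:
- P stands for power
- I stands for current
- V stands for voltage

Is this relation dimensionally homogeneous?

Yes

P (power) has dimensions [L^2 M T^-3].
I (current) has dimensions [I].
V (voltage) has dimensions [I^-1 L^2 M T^-3].

Left side: [I]
Right side: [I]

Both sides have the same dimensions, so the equation is dimensionally consistent.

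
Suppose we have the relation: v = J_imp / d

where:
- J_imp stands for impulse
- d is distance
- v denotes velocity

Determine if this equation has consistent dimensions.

No

J_imp (impulse) has dimensions [L M T^-1].
d (distance) has dimensions [L].
v (velocity) has dimensions [L T^-1].

Left side: [L T^-1]
Right side: [M T^-1]

The two sides have different dimensions, so the equation is NOT dimensionally consistent.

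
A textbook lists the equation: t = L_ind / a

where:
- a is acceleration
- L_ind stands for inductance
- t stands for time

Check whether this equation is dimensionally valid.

No

a (acceleration) has dimensions [L T^-2].
L_ind (inductance) has dimensions [I^-2 L^2 M T^-2].
t (time) has dimensions [T].

Left side: [T]
Right side: [I^-2 L M]

The two sides have different dimensions, so the equation is NOT dimensionally consistent.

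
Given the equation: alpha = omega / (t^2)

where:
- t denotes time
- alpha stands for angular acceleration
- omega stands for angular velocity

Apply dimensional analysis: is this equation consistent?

No

t (time) has dimensions [T].
alpha (angular acceleration) has dimensions [T^-2].
omega (angular velocity) has dimensions [T^-1].

Left side: [T^-2]
Right side: [T^-3]

The two sides have different dimensions, so the equation is NOT dimensionally consistent.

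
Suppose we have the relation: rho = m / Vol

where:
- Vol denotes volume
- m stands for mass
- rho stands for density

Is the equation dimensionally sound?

Yes

Vol (volume) has dimensions [L^3].
m (mass) has dimensions [M].
rho (density) has dimensions [L^-3 M].

Left side: [L^-3 M]
Right side: [L^-3 M]

Both sides have the same dimensions, so the equation is dimensionally consistent.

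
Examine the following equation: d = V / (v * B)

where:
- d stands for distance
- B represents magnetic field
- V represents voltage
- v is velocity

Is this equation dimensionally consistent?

Yes

d (distance) has dimensions [L].
B (magnetic field) has dimensions [I^-1 M T^-2].
V (voltage) has dimensions [I^-1 L^2 M T^-3].
v (velocity) has dimensions [L T^-1].

Left side: [L]
Right side: [L]

Both sides have the same dimensions, so the equation is dimensionally consistent.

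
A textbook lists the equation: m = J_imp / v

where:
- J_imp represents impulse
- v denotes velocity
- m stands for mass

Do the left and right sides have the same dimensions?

Yes

J_imp (impulse) has dimensions [L M T^-1].
v (velocity) has dimensions [L T^-1].
m (mass) has dimensions [M].

Left side: [M]
Right side: [M]

Both sides have the same dimensions, so the equation is dimensionally consistent.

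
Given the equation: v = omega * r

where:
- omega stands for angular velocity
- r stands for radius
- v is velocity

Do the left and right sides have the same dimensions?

Yes

omega (angular velocity) has dimensions [T^-1].
r (radius) has dimensions [L].
v (velocity) has dimensions [L T^-1].

Left side: [L T^-1]
Right side: [L T^-1]

Both sides have the same dimensions, so the equation is dimensionally consistent.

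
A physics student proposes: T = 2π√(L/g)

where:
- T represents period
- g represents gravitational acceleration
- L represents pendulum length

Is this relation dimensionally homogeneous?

Yes

T (period) has dimensions [T].
g (gravitational acceleration) has dimensions [L T^-2].
L (pendulum length) has dimensions [L].

Left side: [T]
Right side: [T]

Both sides have the same dimensions, so the equation is dimensionally consistent.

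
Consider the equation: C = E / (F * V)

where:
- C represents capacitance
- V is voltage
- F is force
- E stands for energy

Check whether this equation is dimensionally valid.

No

C (capacitance) has dimensions [I^2 L^-2 M^-1 T^4].
V (voltage) has dimensions [I^-1 L^2 M T^-3].
F (force) has dimensions [L M T^-2].
E (energy) has dimensions [L^2 M T^-2].

Left side: [I^2 L^-2 M^-1 T^4]
Right side: [I L^-1 M^-1 T^3]

The two sides have different dimensions, so the equation is NOT dimensionally consistent.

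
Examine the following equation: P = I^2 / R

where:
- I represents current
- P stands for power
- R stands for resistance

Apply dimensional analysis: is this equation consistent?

No

I (current) has dimensions [I].
P (power) has dimensions [L^2 M T^-3].
R (resistance) has dimensions [I^-2 L^2 M T^-3].

Left side: [L^2 M T^-3]
Right side: [I^4 L^-2 M^-1 T^3]

The two sides have different dimensions, so the equation is NOT dimensionally consistent.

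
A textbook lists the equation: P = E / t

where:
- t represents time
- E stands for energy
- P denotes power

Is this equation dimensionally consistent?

Yes

t (time) has dimensions [T].
E (energy) has dimensions [L^2 M T^-2].
P (power) has dimensions [L^2 M T^-3].

Left side: [L^2 M T^-3]
Right side: [L^2 M T^-3]

Both sides have the same dimensions, so the equation is dimensionally consistent.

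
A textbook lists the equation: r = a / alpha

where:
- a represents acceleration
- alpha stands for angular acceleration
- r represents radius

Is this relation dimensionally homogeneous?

Yes

a (acceleration) has dimensions [L T^-2].
alpha (angular acceleration) has dimensions [T^-2].
r (radius) has dimensions [L].

Left side: [L]
Right side: [L]

Both sides have the same dimensions, so the equation is dimensionally consistent.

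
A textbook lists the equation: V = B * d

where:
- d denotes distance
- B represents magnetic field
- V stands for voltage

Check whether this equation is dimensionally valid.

No

d (distance) has dimensions [L].
B (magnetic field) has dimensions [I^-1 M T^-2].
V (voltage) has dimensions [I^-1 L^2 M T^-3].

Left side: [I^-1 L^2 M T^-3]
Right side: [I^-1 L M T^-2]

The two sides have different dimensions, so the equation is NOT dimensionally consistent.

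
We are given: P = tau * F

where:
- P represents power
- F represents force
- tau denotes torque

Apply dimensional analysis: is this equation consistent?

No

P (power) has dimensions [L^2 M T^-3].
F (force) has dimensions [L M T^-2].
tau (torque) has dimensions [L^2 M T^-2].

Left side: [L^2 M T^-3]
Right side: [L^3 M^2 T^-4]

The two sides have different dimensions, so the equation is NOT dimensionally consistent.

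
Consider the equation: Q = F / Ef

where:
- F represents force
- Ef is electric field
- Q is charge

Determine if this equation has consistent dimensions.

Yes

F (force) has dimensions [L M T^-2].
Ef (electric field) has dimensions [I^-1 L M T^-3].
Q (charge) has dimensions [I T].

Left side: [I T]
Right side: [I T]

Both sides have the same dimensions, so the equation is dimensionally consistent.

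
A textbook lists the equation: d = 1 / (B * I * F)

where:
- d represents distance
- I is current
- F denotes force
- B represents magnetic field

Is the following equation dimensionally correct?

No

d (distance) has dimensions [L].
I (current) has dimensions [I].
F (force) has dimensions [L M T^-2].
B (magnetic field) has dimensions [I^-1 M T^-2].

Left side: [L]
Right side: [L^-1 M^-2 T^4]

The two sides have different dimensions, so the equation is NOT dimensionally consistent.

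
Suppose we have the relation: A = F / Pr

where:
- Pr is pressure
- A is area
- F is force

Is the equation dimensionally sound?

Yes

Pr (pressure) has dimensions [L^-1 M T^-2].
A (area) has dimensions [L^2].
F (force) has dimensions [L M T^-2].

Left side: [L^2]
Right side: [L^2]

Both sides have the same dimensions, so the equation is dimensionally consistent.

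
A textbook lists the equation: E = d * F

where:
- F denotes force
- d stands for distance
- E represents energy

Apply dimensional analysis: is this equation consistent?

Yes

F (force) has dimensions [L M T^-2].
d (distance) has dimensions [L].
E (energy) has dimensions [L^2 M T^-2].

Left side: [L^2 M T^-2]
Right side: [L^2 M T^-2]

Both sides have the same dimensions, so the equation is dimensionally consistent.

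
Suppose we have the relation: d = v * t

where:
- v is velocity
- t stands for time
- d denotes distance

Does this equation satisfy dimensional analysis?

Yes

v (velocity) has dimensions [L T^-1].
t (time) has dimensions [T].
d (distance) has dimensions [L].

Left side: [L]
Right side: [L]

Both sides have the same dimensions, so the equation is dimensionally consistent.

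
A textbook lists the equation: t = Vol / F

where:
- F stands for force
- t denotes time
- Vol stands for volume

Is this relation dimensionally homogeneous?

No

F (force) has dimensions [L M T^-2].
t (time) has dimensions [T].
Vol (volume) has dimensions [L^3].

Left side: [T]
Right side: [L^2 M^-1 T^2]

The two sides have different dimensions, so the equation is NOT dimensionally consistent.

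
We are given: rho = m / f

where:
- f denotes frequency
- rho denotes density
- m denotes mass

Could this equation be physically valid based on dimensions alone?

No

f (frequency) has dimensions [T^-1].
rho (density) has dimensions [L^-3 M].
m (mass) has dimensions [M].

Left side: [L^-3 M]
Right side: [M T]

The two sides have different dimensions, so the equation is NOT dimensionally consistent.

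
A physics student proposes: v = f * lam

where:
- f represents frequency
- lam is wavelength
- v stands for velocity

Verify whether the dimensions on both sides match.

Yes

f (frequency) has dimensions [T^-1].
lam (wavelength) has dimensions [L].
v (velocity) has dimensions [L T^-1].

Left side: [L T^-1]
Right side: [L T^-1]

Both sides have the same dimensions, so the equation is dimensionally consistent.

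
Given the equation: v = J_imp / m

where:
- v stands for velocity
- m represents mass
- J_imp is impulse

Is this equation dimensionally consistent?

Yes

v (velocity) has dimensions [L T^-1].
m (mass) has dimensions [M].
J_imp (impulse) has dimensions [L M T^-1].

Left side: [L T^-1]
Right side: [L T^-1]

Both sides have the same dimensions, so the equation is dimensionally consistent.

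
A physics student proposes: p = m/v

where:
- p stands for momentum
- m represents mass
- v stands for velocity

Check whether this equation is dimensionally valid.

No

p (momentum) has dimensions [L M T^-1].
m (mass) has dimensions [M].
v (velocity) has dimensions [L T^-1].

Left side: [L M T^-1]
Right side: [L^-1 M T]

The two sides have different dimensions, so the equation is NOT dimensionally consistent.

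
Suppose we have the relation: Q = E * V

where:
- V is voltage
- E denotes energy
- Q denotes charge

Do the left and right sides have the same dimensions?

No

V (voltage) has dimensions [I^-1 L^2 M T^-3].
E (energy) has dimensions [L^2 M T^-2].
Q (charge) has dimensions [I T].

Left side: [I T]
Right side: [I^-1 L^4 M^2 T^-5]

The two sides have different dimensions, so the equation is NOT dimensionally consistent.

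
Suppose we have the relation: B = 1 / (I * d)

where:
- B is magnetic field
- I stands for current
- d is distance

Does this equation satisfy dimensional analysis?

No

B (magnetic field) has dimensions [I^-1 M T^-2].
I (current) has dimensions [I].
d (distance) has dimensions [L].

Left side: [I^-1 M T^-2]
Right side: [I^-1 L^-1]

The two sides have different dimensions, so the equation is NOT dimensionally consistent.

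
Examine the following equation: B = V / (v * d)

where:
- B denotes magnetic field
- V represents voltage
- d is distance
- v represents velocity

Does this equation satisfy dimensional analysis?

Yes

B (magnetic field) has dimensions [I^-1 M T^-2].
V (voltage) has dimensions [I^-1 L^2 M T^-3].
d (distance) has dimensions [L].
v (velocity) has dimensions [L T^-1].

Left side: [I^-1 M T^-2]
Right side: [I^-1 M T^-2]

Both sides have the same dimensions, so the equation is dimensionally consistent.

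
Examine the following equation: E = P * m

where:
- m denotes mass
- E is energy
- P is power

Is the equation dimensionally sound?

No

m (mass) has dimensions [M].
E (energy) has dimensions [L^2 M T^-2].
P (power) has dimensions [L^2 M T^-3].

Left side: [L^2 M T^-2]
Right side: [L^2 M^2 T^-3]

The two sides have different dimensions, so the equation is NOT dimensionally consistent.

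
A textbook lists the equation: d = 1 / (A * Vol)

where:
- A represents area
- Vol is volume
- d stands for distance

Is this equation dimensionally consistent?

No

A (area) has dimensions [L^2].
Vol (volume) has dimensions [L^3].
d (distance) has dimensions [L].

Left side: [L]
Right side: [L^-5]

The two sides have different dimensions, so the equation is NOT dimensionally consistent.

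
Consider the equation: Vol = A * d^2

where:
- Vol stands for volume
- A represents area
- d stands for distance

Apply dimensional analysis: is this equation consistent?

No

Vol (volume) has dimensions [L^3].
A (area) has dimensions [L^2].
d (distance) has dimensions [L].

Left side: [L^3]
Right side: [L^4]

The two sides have different dimensions, so the equation is NOT dimensionally consistent.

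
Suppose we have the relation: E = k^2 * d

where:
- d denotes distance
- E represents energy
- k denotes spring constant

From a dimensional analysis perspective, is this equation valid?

No

d (distance) has dimensions [L].
E (energy) has dimensions [L^2 M T^-2].
k (spring constant) has dimensions [M T^-2].

Left side: [L^2 M T^-2]
Right side: [L M^2 T^-4]

The two sides have different dimensions, so the equation is NOT dimensionally consistent.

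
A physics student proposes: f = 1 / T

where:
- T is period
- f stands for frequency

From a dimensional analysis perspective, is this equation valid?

Yes

T (period) has dimensions [T].
f (frequency) has dimensions [T^-1].

Left side: [T^-1]
Right side: [T^-1]

Both sides have the same dimensions, so the equation is dimensionally consistent.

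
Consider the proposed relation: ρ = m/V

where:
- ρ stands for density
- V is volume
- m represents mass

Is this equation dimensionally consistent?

Yes

ρ (density) has dimensions [L^-3 M].
V (volume) has dimensions [L^3].
m (mass) has dimensions [M].

Left side: [L^-3 M]
Right side: [L^-3 M]

Both sides have the same dimensions, so the equation is dimensionally consistent.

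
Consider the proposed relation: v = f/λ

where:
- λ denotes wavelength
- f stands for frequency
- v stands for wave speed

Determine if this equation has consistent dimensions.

No

λ (wavelength) has dimensions [L].
f (frequency) has dimensions [T^-1].
v (wave speed) has dimensions [L T^-1].

Left side: [L T^-1]
Right side: [L^-1 T^-1]

The two sides have different dimensions, so the equation is NOT dimensionally consistent.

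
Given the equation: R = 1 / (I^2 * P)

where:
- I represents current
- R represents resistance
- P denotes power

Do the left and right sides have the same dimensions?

No

I (current) has dimensions [I].
R (resistance) has dimensions [I^-2 L^2 M T^-3].
P (power) has dimensions [L^2 M T^-3].

Left side: [I^-2 L^2 M T^-3]
Right side: [I^-2 L^-2 M^-1 T^3]

The two sides have different dimensions, so the equation is NOT dimensionally consistent.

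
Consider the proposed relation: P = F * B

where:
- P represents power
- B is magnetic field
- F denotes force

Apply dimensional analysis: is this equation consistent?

No

P (power) has dimensions [L^2 M T^-3].
B (magnetic field) has dimensions [I^-1 M T^-2].
F (force) has dimensions [L M T^-2].

Left side: [L^2 M T^-3]
Right side: [I^-1 L M^2 T^-4]

The two sides have different dimensions, so the equation is NOT dimensionally consistent.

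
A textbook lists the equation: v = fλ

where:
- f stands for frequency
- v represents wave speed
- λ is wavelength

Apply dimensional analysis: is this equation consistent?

Yes

f (frequency) has dimensions [T^-1].
v (wave speed) has dimensions [L T^-1].
λ (wavelength) has dimensions [L].

Left side: [L T^-1]
Right side: [L T^-1]

Both sides have the same dimensions, so the equation is dimensionally consistent.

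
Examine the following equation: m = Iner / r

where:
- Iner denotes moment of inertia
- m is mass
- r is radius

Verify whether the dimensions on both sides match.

No

Iner (moment of inertia) has dimensions [L^2 M].
m (mass) has dimensions [M].
r (radius) has dimensions [L].

Left side: [M]
Right side: [L M]

The two sides have different dimensions, so the equation is NOT dimensionally consistent.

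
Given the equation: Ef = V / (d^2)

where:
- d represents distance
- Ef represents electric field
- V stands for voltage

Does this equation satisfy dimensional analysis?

No

d (distance) has dimensions [L].
Ef (electric field) has dimensions [I^-1 L M T^-3].
V (voltage) has dimensions [I^-1 L^2 M T^-3].

Left side: [I^-1 L M T^-3]
Right side: [I^-1 M T^-3]

The two sides have different dimensions, so the equation is NOT dimensionally consistent.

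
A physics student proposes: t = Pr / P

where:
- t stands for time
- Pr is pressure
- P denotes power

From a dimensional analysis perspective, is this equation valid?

No

t (time) has dimensions [T].
Pr (pressure) has dimensions [L^-1 M T^-2].
P (power) has dimensions [L^2 M T^-3].

Left side: [T]
Right side: [L^-3 T]

The two sides have different dimensions, so the equation is NOT dimensionally consistent.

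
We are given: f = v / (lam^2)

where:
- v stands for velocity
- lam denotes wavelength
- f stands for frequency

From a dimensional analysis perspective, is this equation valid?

No

v (velocity) has dimensions [L T^-1].
lam (wavelength) has dimensions [L].
f (frequency) has dimensions [T^-1].

Left side: [T^-1]
Right side: [L^-1 T^-1]

The two sides have different dimensions, so the equation is NOT dimensionally consistent.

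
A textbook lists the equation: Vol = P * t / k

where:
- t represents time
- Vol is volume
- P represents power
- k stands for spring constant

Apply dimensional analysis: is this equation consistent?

No

t (time) has dimensions [T].
Vol (volume) has dimensions [L^3].
P (power) has dimensions [L^2 M T^-3].
k (spring constant) has dimensions [M T^-2].

Left side: [L^3]
Right side: [L^2]

The two sides have different dimensions, so the equation is NOT dimensionally consistent.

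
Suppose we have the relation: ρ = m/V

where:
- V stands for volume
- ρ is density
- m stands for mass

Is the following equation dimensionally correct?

Yes

V (volume) has dimensions [L^3].
ρ (density) has dimensions [L^-3 M].
m (mass) has dimensions [M].

Left side: [L^-3 M]
Right side: [L^-3 M]

Both sides have the same dimensions, so the equation is dimensionally consistent.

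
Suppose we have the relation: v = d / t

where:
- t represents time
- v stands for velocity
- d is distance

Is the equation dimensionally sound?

Yes

t (time) has dimensions [T].
v (velocity) has dimensions [L T^-1].
d (distance) has dimensions [L].

Left side: [L T^-1]
Right side: [L T^-1]

Both sides have the same dimensions, so the equation is dimensionally consistent.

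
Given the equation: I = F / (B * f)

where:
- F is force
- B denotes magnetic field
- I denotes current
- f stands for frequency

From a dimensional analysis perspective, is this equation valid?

No

F (force) has dimensions [L M T^-2].
B (magnetic field) has dimensions [I^-1 M T^-2].
I (current) has dimensions [I].
f (frequency) has dimensions [T^-1].

Left side: [I]
Right side: [I L T]

The two sides have different dimensions, so the equation is NOT dimensionally consistent.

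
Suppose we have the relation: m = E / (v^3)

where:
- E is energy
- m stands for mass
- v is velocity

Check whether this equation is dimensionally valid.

No

E (energy) has dimensions [L^2 M T^-2].
m (mass) has dimensions [M].
v (velocity) has dimensions [L T^-1].

Left side: [M]
Right side: [L^-1 M T]

The two sides have different dimensions, so the equation is NOT dimensionally consistent.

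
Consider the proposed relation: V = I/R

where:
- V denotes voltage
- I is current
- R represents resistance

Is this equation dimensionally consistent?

No

V (voltage) has dimensions [I^-1 L^2 M T^-3].
I (current) has dimensions [I].
R (resistance) has dimensions [I^-2 L^2 M T^-3].

Left side: [I^-1 L^2 M T^-3]
Right side: [I^3 L^-2 M^-1 T^3]

The two sides have different dimensions, so the equation is NOT dimensionally consistent.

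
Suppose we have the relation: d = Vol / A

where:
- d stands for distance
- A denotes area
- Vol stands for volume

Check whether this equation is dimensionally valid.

Yes

d (distance) has dimensions [L].
A (area) has dimensions [L^2].
Vol (volume) has dimensions [L^3].

Left side: [L]
Right side: [L]

Both sides have the same dimensions, so the equation is dimensionally consistent.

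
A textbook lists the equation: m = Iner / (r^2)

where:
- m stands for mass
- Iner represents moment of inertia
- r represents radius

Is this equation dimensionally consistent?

Yes

m (mass) has dimensions [M].
Iner (moment of inertia) has dimensions [L^2 M].
r (radius) has dimensions [L].

Left side: [M]
Right side: [M]

Both sides have the same dimensions, so the equation is dimensionally consistent.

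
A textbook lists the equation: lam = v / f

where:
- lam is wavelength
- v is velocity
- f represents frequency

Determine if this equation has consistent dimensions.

Yes

lam (wavelength) has dimensions [L].
v (velocity) has dimensions [L T^-1].
f (frequency) has dimensions [T^-1].

Left side: [L]
Right side: [L]

Both sides have the same dimensions, so the equation is dimensionally consistent.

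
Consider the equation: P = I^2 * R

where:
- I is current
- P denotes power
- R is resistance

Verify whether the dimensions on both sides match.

Yes

I (current) has dimensions [I].
P (power) has dimensions [L^2 M T^-3].
R (resistance) has dimensions [I^-2 L^2 M T^-3].

Left side: [L^2 M T^-3]
Right side: [L^2 M T^-3]

Both sides have the same dimensions, so the equation is dimensionally consistent.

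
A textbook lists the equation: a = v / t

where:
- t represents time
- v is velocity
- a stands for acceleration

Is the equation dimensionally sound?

Yes

t (time) has dimensions [T].
v (velocity) has dimensions [L T^-1].
a (acceleration) has dimensions [L T^-2].

Left side: [L T^-2]
Right side: [L T^-2]

Both sides have the same dimensions, so the equation is dimensionally consistent.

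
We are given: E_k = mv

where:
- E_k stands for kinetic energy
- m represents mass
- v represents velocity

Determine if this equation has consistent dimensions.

No

E_k (kinetic energy) has dimensions [L^2 M T^-2].
m (mass) has dimensions [M].
v (velocity) has dimensions [L T^-1].

Left side: [L^2 M T^-2]
Right side: [L M T^-1]

The two sides have different dimensions, so the equation is NOT dimensionally consistent.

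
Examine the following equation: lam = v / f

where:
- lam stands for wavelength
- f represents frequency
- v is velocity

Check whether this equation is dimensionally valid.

Yes

lam (wavelength) has dimensions [L].
f (frequency) has dimensions [T^-1].
v (velocity) has dimensions [L T^-1].

Left side: [L]
Right side: [L]

Both sides have the same dimensions, so the equation is dimensionally consistent.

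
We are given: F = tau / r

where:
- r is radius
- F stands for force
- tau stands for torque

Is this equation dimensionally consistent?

Yes

r (radius) has dimensions [L].
F (force) has dimensions [L M T^-2].
tau (torque) has dimensions [L^2 M T^-2].

Left side: [L M T^-2]
Right side: [L M T^-2]

Both sides have the same dimensions, so the equation is dimensionally consistent.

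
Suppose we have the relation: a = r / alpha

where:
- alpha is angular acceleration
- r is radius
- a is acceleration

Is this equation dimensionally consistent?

No

alpha (angular acceleration) has dimensions [T^-2].
r (radius) has dimensions [L].
a (acceleration) has dimensions [L T^-2].

Left side: [L T^-2]
Right side: [L T^2]

The two sides have different dimensions, so the equation is NOT dimensionally consistent.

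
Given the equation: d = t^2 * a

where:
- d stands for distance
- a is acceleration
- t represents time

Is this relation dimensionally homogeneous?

Yes

d (distance) has dimensions [L].
a (acceleration) has dimensions [L T^-2].
t (time) has dimensions [T].

Left side: [L]
Right side: [L]

Both sides have the same dimensions, so the equation is dimensionally consistent.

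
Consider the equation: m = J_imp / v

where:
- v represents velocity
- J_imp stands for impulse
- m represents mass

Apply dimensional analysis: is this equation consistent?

Yes

v (velocity) has dimensions [L T^-1].
J_imp (impulse) has dimensions [L M T^-1].
m (mass) has dimensions [M].

Left side: [M]
Right side: [M]

Both sides have the same dimensions, so the equation is dimensionally consistent.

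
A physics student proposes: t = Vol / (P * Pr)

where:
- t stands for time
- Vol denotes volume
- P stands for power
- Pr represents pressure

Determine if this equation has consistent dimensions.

No

t (time) has dimensions [T].
Vol (volume) has dimensions [L^3].
P (power) has dimensions [L^2 M T^-3].
Pr (pressure) has dimensions [L^-1 M T^-2].

Left side: [T]
Right side: [L^2 M^-2 T^5]

The two sides have different dimensions, so the equation is NOT dimensionally consistent.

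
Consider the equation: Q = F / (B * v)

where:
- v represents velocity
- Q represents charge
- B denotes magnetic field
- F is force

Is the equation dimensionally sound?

Yes

v (velocity) has dimensions [L T^-1].
Q (charge) has dimensions [I T].
B (magnetic field) has dimensions [I^-1 M T^-2].
F (force) has dimensions [L M T^-2].

Left side: [I T]
Right side: [I T]

Both sides have the same dimensions, so the equation is dimensionally consistent.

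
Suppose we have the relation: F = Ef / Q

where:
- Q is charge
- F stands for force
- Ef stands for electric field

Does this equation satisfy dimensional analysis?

No

Q (charge) has dimensions [I T].
F (force) has dimensions [L M T^-2].
Ef (electric field) has dimensions [I^-1 L M T^-3].

Left side: [L M T^-2]
Right side: [I^-2 L M T^-4]

The two sides have different dimensions, so the equation is NOT dimensionally consistent.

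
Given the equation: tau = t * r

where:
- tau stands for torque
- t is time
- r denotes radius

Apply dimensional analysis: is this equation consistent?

No

tau (torque) has dimensions [L^2 M T^-2].
t (time) has dimensions [T].
r (radius) has dimensions [L].

Left side: [L^2 M T^-2]
Right side: [L T]

The two sides have different dimensions, so the equation is NOT dimensionally consistent.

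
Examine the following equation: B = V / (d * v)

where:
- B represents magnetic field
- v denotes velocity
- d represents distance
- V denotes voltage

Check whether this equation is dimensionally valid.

Yes

B (magnetic field) has dimensions [I^-1 M T^-2].
v (velocity) has dimensions [L T^-1].
d (distance) has dimensions [L].
V (voltage) has dimensions [I^-1 L^2 M T^-3].

Left side: [I^-1 M T^-2]
Right side: [I^-1 M T^-2]

Both sides have the same dimensions, so the equation is dimensionally consistent.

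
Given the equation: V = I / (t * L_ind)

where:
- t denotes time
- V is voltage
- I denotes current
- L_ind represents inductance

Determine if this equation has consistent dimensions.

No

t (time) has dimensions [T].
V (voltage) has dimensions [I^-1 L^2 M T^-3].
I (current) has dimensions [I].
L_ind (inductance) has dimensions [I^-2 L^2 M T^-2].

Left side: [I^-1 L^2 M T^-3]
Right side: [I^3 L^-2 M^-1 T]

The two sides have different dimensions, so the equation is NOT dimensionally consistent.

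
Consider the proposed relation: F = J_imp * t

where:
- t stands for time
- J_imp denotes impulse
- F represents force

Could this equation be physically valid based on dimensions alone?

No

t (time) has dimensions [T].
J_imp (impulse) has dimensions [L M T^-1].
F (force) has dimensions [L M T^-2].

Left side: [L M T^-2]
Right side: [L M]

The two sides have different dimensions, so the equation is NOT dimensionally consistent.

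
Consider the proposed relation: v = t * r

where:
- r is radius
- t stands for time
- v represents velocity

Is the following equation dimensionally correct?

No

r (radius) has dimensions [L].
t (time) has dimensions [T].
v (velocity) has dimensions [L T^-1].

Left side: [L T^-1]
Right side: [L T]

The two sides have different dimensions, so the equation is NOT dimensionally consistent.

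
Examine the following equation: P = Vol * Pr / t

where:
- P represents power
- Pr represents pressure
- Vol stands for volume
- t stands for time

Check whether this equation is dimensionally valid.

Yes

P (power) has dimensions [L^2 M T^-3].
Pr (pressure) has dimensions [L^-1 M T^-2].
Vol (volume) has dimensions [L^3].
t (time) has dimensions [T].

Left side: [L^2 M T^-3]
Right side: [L^2 M T^-3]

Both sides have the same dimensions, so the equation is dimensionally consistent.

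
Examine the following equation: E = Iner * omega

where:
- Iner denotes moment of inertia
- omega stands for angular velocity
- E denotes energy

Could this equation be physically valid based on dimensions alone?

No

Iner (moment of inertia) has dimensions [L^2 M].
omega (angular velocity) has dimensions [T^-1].
E (energy) has dimensions [L^2 M T^-2].

Left side: [L^2 M T^-2]
Right side: [L^2 M T^-1]

The two sides have different dimensions, so the equation is NOT dimensionally consistent.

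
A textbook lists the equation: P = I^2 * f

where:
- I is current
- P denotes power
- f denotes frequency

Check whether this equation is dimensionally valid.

No

I (current) has dimensions [I].
P (power) has dimensions [L^2 M T^-3].
f (frequency) has dimensions [T^-1].

Left side: [L^2 M T^-3]
Right side: [I^2 T^-1]

The two sides have different dimensions, so the equation is NOT dimensionally consistent.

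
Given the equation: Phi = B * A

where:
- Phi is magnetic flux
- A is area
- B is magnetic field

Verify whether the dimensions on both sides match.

Yes

Phi (magnetic flux) has dimensions [I^-1 L^2 M T^-2].
A (area) has dimensions [L^2].
B (magnetic field) has dimensions [I^-1 M T^-2].

Left side: [I^-1 L^2 M T^-2]
Right side: [I^-1 L^2 M T^-2]

Both sides have the same dimensions, so the equation is dimensionally consistent.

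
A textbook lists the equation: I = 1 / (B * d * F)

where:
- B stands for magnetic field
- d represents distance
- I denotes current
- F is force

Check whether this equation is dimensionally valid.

No

B (magnetic field) has dimensions [I^-1 M T^-2].
d (distance) has dimensions [L].
I (current) has dimensions [I].
F (force) has dimensions [L M T^-2].

Left side: [I]
Right side: [I L^-2 M^-2 T^4]

The two sides have different dimensions, so the equation is NOT dimensionally consistent.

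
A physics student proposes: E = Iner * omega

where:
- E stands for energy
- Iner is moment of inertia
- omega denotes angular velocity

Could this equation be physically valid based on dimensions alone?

No

E (energy) has dimensions [L^2 M T^-2].
Iner (moment of inertia) has dimensions [L^2 M].
omega (angular velocity) has dimensions [T^-1].

Left side: [L^2 M T^-2]
Right side: [L^2 M T^-1]

The two sides have different dimensions, so the equation is NOT dimensionally consistent.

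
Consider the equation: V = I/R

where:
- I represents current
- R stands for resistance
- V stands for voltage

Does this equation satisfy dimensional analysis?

No

I (current) has dimensions [I].
R (resistance) has dimensions [I^-2 L^2 M T^-3].
V (voltage) has dimensions [I^-1 L^2 M T^-3].

Left side: [I^-1 L^2 M T^-3]
Right side: [I^3 L^-2 M^-1 T^3]

The two sides have different dimensions, so the equation is NOT dimensionally consistent.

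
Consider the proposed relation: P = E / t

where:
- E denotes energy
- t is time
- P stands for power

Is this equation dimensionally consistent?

Yes

E (energy) has dimensions [L^2 M T^-2].
t (time) has dimensions [T].
P (power) has dimensions [L^2 M T^-3].

Left side: [L^2 M T^-3]
Right side: [L^2 M T^-3]

Both sides have the same dimensions, so the equation is dimensionally consistent.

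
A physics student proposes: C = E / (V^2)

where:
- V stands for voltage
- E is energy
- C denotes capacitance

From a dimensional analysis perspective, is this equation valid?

Yes

V (voltage) has dimensions [I^-1 L^2 M T^-3].
E (energy) has dimensions [L^2 M T^-2].
C (capacitance) has dimensions [I^2 L^-2 M^-1 T^4].

Left side: [I^2 L^-2 M^-1 T^4]
Right side: [I^2 L^-2 M^-1 T^4]

Both sides have the same dimensions, so the equation is dimensionally consistent.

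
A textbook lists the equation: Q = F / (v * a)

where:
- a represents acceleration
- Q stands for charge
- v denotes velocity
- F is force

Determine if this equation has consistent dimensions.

No

a (acceleration) has dimensions [L T^-2].
Q (charge) has dimensions [I T].
v (velocity) has dimensions [L T^-1].
F (force) has dimensions [L M T^-2].

Left side: [I T]
Right side: [L^-1 M T]

The two sides have different dimensions, so the equation is NOT dimensionally consistent.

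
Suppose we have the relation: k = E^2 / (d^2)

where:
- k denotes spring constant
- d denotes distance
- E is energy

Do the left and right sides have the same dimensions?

No

k (spring constant) has dimensions [M T^-2].
d (distance) has dimensions [L].
E (energy) has dimensions [L^2 M T^-2].

Left side: [M T^-2]
Right side: [L^2 M^2 T^-4]

The two sides have different dimensions, so the equation is NOT dimensionally consistent.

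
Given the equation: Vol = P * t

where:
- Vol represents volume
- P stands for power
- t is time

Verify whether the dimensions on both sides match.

No

Vol (volume) has dimensions [L^3].
P (power) has dimensions [L^2 M T^-3].
t (time) has dimensions [T].

Left side: [L^3]
Right side: [L^2 M T^-2]

The two sides have different dimensions, so the equation is NOT dimensionally consistent.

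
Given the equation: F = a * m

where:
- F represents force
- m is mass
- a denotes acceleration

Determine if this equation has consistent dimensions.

Yes

F (force) has dimensions [L M T^-2].
m (mass) has dimensions [M].
a (acceleration) has dimensions [L T^-2].

Left side: [L M T^-2]
Right side: [L M T^-2]

Both sides have the same dimensions, so the equation is dimensionally consistent.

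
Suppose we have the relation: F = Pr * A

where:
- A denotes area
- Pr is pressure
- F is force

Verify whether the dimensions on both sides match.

Yes

A (area) has dimensions [L^2].
Pr (pressure) has dimensions [L^-1 M T^-2].
F (force) has dimensions [L M T^-2].

Left side: [L M T^-2]
Right side: [L M T^-2]

Both sides have the same dimensions, so the equation is dimensionally consistent.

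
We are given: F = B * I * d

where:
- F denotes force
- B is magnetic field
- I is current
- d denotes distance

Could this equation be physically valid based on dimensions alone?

Yes

F (force) has dimensions [L M T^-2].
B (magnetic field) has dimensions [I^-1 M T^-2].
I (current) has dimensions [I].
d (distance) has dimensions [L].

Left side: [L M T^-2]
Right side: [L M T^-2]

Both sides have the same dimensions, so the equation is dimensionally consistent.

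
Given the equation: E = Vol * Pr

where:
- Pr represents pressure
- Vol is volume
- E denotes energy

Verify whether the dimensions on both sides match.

Yes

Pr (pressure) has dimensions [L^-1 M T^-2].
Vol (volume) has dimensions [L^3].
E (energy) has dimensions [L^2 M T^-2].

Left side: [L^2 M T^-2]
Right side: [L^2 M T^-2]

Both sides have the same dimensions, so the equation is dimensionally consistent.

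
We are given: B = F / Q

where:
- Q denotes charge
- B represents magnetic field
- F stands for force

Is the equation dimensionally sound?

No

Q (charge) has dimensions [I T].
B (magnetic field) has dimensions [I^-1 M T^-2].
F (force) has dimensions [L M T^-2].

Left side: [I^-1 M T^-2]
Right side: [I^-1 L M T^-3]

The two sides have different dimensions, so the equation is NOT dimensionally consistent.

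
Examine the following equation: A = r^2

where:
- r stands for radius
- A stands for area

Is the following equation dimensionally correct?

Yes

r (radius) has dimensions [L].
A (area) has dimensions [L^2].

Left side: [L^2]
Right side: [L^2]

Both sides have the same dimensions, so the equation is dimensionally consistent.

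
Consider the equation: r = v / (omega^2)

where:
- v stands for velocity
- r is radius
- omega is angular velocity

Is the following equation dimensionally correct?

No

v (velocity) has dimensions [L T^-1].
r (radius) has dimensions [L].
omega (angular velocity) has dimensions [T^-1].

Left side: [L]
Right side: [L T]

The two sides have different dimensions, so the equation is NOT dimensionally consistent.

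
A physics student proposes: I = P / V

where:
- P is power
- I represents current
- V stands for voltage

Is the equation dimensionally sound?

Yes

P (power) has dimensions [L^2 M T^-3].
I (current) has dimensions [I].
V (voltage) has dimensions [I^-1 L^2 M T^-3].

Left side: [I]
Right side: [I]

Both sides have the same dimensions, so the equation is dimensionally consistent.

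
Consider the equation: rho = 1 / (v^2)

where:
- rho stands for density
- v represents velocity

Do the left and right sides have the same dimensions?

No

rho (density) has dimensions [L^-3 M].
v (velocity) has dimensions [L T^-1].

Left side: [L^-3 M]
Right side: [L^-2 T^2]

The two sides have different dimensions, so the equation is NOT dimensionally consistent.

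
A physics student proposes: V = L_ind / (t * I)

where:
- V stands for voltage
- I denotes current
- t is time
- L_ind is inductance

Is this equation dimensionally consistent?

No

V (voltage) has dimensions [I^-1 L^2 M T^-3].
I (current) has dimensions [I].
t (time) has dimensions [T].
L_ind (inductance) has dimensions [I^-2 L^2 M T^-2].

Left side: [I^-1 L^2 M T^-3]
Right side: [I^-3 L^2 M T^-3]

The two sides have different dimensions, so the equation is NOT dimensionally consistent.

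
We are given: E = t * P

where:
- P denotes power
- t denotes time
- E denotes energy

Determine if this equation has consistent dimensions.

Yes

P (power) has dimensions [L^2 M T^-3].
t (time) has dimensions [T].
E (energy) has dimensions [L^2 M T^-2].

Left side: [L^2 M T^-2]
Right side: [L^2 M T^-2]

Both sides have the same dimensions, so the equation is dimensionally consistent.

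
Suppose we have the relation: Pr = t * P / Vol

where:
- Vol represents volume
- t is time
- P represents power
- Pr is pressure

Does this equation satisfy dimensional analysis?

Yes

Vol (volume) has dimensions [L^3].
t (time) has dimensions [T].
P (power) has dimensions [L^2 M T^-3].
Pr (pressure) has dimensions [L^-1 M T^-2].

Left side: [L^-1 M T^-2]
Right side: [L^-1 M T^-2]

Both sides have the same dimensions, so the equation is dimensionally consistent.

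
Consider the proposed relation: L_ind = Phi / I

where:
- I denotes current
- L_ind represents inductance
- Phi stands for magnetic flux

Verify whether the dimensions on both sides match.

Yes

I (current) has dimensions [I].
L_ind (inductance) has dimensions [I^-2 L^2 M T^-2].
Phi (magnetic flux) has dimensions [I^-1 L^2 M T^-2].

Left side: [I^-2 L^2 M T^-2]
Right side: [I^-2 L^2 M T^-2]

Both sides have the same dimensions, so the equation is dimensionally consistent.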